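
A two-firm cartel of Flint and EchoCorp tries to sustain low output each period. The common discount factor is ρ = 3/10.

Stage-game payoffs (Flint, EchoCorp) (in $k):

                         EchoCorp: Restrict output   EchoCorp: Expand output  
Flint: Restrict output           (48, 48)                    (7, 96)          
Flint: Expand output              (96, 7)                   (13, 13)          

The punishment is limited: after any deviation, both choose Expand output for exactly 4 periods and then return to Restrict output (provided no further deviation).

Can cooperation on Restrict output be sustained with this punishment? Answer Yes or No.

No

A one-shot deviation gives 96 now, then 13 for 4 periods, then back to 48.
Gain from deviating: (96−48) today; loss: (48−13) in each of the next 4 periods.
No-deviation condition: (48−13)(ρ+…+ρ^4) ≥ 96−48, i.e. ρ+…+ρ^4 ≥ 48/35.
At ρ = 3/10: ρ+…+ρ^4 = 0.4251 < 1.3714.
So cooperation is not sustainable.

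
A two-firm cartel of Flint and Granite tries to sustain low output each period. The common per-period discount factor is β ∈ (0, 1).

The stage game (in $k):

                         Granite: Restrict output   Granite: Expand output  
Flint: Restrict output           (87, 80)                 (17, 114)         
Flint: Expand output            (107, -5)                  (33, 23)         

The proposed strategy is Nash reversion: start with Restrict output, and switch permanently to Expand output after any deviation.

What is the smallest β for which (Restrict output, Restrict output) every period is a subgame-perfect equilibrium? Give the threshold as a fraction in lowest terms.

For Flint: deviation gain 107−87 = 20, per-period punishment loss 87−33 = 54. IC gives β ≥ 20/74 = 10/37.
For Granite: gain 34, loss 57 per period, so β ≥ 34/91.
The tighter constraint is Granite's, so cooperation needs β ≥ 34/91.

34/91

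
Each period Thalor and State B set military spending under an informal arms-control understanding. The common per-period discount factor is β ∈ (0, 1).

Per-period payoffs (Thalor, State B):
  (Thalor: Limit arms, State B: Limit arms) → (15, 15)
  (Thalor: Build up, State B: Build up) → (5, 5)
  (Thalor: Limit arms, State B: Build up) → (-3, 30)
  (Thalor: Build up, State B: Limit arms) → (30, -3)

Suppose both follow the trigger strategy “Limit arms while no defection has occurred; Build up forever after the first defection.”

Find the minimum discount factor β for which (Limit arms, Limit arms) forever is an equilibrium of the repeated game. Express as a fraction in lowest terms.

15/(1−β) ≥ 30 + 5β/(1−β)
15 ≥ 30 − 25β
β ≥ 15/25 = 3/5.

3/5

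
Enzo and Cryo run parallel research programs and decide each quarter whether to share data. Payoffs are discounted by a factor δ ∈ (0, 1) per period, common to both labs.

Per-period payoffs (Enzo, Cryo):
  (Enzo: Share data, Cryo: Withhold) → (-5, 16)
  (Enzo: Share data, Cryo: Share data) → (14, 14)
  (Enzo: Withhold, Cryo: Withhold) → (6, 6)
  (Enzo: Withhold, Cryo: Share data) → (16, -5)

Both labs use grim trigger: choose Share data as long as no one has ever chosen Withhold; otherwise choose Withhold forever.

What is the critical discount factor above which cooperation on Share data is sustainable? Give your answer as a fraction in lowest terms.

1/5

14/(1−δ) ≥ 16 + 6δ/(1−δ)
14 ≥ 16 − 10δ
δ ≥ 2/10 = 1/5.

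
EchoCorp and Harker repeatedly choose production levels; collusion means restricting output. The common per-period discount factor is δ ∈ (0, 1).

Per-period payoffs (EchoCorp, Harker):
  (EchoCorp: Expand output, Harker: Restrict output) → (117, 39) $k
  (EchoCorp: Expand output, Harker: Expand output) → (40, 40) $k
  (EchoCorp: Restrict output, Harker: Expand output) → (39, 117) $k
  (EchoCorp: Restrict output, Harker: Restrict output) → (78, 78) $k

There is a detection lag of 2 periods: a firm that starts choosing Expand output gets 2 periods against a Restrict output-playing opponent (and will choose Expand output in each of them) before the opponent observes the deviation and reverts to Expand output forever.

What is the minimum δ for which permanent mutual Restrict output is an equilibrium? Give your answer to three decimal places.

0.712

The best deviation is to choose Expand output for all 2 undetected periods, earning 117 each, then 40 forever once detected.
Deviation value: 117(1−δ^2)/(1−δ) + 40δ^2/(1−δ); cooperation value: 78/(1−δ).
IC: 78 ≥ 117(1−δ^2) + 40δ^2 = 117 − 77δ^2.
So δ^2 ≥ 39/77, giving δ ≥ (39/77)^(1/2) ≈ 0.712.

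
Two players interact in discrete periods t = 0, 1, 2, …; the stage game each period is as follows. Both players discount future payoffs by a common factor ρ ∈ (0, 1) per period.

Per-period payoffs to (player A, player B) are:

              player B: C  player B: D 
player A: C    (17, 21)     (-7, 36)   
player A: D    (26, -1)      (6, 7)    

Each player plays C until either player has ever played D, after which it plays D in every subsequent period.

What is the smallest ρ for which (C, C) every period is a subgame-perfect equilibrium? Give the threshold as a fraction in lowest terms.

player A's threshold: (26−17)/(26−6) = 9/20.
player B's threshold: (36−21)/(36−7) = 15/29.
9/20 < 15/29, so player B binds and ρ* = 15/29.

15/29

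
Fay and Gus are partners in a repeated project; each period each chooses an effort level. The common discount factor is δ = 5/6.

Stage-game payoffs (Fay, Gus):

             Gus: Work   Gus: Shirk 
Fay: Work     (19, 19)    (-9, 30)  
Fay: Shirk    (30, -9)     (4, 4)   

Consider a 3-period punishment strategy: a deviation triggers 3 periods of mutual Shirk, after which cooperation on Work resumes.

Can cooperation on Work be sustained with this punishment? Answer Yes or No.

Yes

A one-shot deviation gives 30 now, then 4 for 3 periods, then back to 19.
Gain from deviating: (30−19) today; loss: (19−4) in each of the next 3 periods.
No-deviation condition: (19−4)(δ+…+δ^3) ≥ 30−19, i.e. δ+…+δ^3 ≥ 11/15.
At δ = 5/6: δ+…+δ^3 = 2.1065 ≥ 0.7333.
So cooperation is sustainable.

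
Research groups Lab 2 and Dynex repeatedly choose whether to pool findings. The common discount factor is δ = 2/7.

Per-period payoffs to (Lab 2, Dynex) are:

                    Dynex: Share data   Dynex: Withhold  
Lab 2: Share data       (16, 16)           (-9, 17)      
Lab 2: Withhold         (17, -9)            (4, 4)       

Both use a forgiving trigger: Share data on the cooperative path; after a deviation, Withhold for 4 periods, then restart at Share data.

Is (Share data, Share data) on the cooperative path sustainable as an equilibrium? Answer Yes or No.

IC: δ+…+δ^4 ≥ (17−16)/(16−4) = 1/12.
At δ = 2/7: partial sum = 0.3973 ≥ 0.0833. Cooperation sustainable.

Yes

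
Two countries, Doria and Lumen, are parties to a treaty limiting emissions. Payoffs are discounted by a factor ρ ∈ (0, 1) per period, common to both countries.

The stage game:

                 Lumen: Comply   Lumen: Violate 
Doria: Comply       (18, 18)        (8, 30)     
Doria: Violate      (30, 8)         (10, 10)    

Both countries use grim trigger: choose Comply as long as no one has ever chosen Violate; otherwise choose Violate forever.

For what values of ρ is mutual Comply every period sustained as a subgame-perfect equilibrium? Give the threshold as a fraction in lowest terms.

3/5

18/(1−ρ) ≥ 30 + 10ρ/(1−ρ)
18 ≥ 30 − 20ρ
ρ ≥ 12/20 = 3/5.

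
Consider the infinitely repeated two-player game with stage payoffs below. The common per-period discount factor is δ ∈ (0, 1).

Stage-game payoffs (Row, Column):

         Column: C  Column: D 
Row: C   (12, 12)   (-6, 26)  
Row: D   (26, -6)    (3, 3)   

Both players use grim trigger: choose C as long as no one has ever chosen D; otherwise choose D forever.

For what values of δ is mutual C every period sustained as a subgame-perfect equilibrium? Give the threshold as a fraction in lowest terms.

14/23

One-period gain from deviating is 26 − 12 = 14. The loss is 12 − 3 = 9 in every subsequent period, with present value 9·δ/(1−δ).
Deviation is unprofitable when 9·δ/(1−δ) ≥ 14, i.e. δ/(1−δ) ≥ 14/9.
Equivalently δ ≥ 14/(14+9) = 14/23.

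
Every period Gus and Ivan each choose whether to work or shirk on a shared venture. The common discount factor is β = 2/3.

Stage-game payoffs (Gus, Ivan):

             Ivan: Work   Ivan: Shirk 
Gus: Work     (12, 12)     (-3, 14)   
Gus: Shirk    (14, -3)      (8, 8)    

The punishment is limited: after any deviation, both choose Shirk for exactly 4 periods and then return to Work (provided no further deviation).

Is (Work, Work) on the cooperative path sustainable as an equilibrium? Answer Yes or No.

Yes

IC: β+…+β^4 ≥ (14−12)/(12−8) = 1/2.
At β = 2/3: partial sum = 1.6049 ≥ 0.5000. Cooperation sustainable.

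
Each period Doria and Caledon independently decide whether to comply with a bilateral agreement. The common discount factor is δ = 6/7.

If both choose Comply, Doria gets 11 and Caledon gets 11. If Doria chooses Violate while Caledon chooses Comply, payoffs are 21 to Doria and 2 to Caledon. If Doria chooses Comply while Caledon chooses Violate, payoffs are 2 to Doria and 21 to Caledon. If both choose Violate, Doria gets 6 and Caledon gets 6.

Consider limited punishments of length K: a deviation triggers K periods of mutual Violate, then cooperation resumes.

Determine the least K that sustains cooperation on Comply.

3

No profitable deviation requires (11−6)(δ+…+δ^K) ≥ 21−11, i.e. δ+…+δ^K ≥ 2 ≈ 2.0000.
With δ = 6/7, the partial sums are K=1: 0.8571, K=2: 1.5918, K=3: 2.2216.
K = 3 is the first length at which the sum reaches 2.0000.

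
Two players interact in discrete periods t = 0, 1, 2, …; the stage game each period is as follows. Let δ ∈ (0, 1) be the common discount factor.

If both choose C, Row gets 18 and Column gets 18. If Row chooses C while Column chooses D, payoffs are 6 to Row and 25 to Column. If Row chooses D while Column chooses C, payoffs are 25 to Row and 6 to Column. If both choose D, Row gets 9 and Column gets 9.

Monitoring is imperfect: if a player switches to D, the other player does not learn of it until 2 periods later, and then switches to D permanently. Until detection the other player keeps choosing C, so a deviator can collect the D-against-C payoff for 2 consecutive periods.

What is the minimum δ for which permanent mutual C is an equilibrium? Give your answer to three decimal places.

A deviator earns 25 for 2 periods, then 9 forever; cooperating earns 18 forever. Multiplying the IC by (1−δ):
18 ≥ 25(1−δ^2) + 9δ^2, so 16·δ^2 ≥ 7 and δ^2 ≥ 7/16.
δ ≥ (7/16)^(1/2) ≈ 0.661.

0.661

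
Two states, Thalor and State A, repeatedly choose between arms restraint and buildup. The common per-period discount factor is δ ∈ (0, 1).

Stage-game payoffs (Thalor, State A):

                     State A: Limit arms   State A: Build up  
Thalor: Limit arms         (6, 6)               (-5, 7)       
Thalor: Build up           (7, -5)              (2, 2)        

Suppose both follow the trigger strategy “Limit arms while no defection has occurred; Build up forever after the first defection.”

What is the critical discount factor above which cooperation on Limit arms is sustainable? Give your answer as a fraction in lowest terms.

1/5

Cooperation forever yields 6 each period: 6/(1−δ).
Deviating yields 7 once, then 2 forever: 7 + 2δ/(1−δ).
No profitable deviation requires 6/(1−δ) ≥ 7 + 2δ/(1−δ).
Multiplying by (1−δ): 6 ≥ 7(1−δ) + 2δ = 7 − 5δ.
So 5δ ≥ 1, i.e. δ ≥ 1/5.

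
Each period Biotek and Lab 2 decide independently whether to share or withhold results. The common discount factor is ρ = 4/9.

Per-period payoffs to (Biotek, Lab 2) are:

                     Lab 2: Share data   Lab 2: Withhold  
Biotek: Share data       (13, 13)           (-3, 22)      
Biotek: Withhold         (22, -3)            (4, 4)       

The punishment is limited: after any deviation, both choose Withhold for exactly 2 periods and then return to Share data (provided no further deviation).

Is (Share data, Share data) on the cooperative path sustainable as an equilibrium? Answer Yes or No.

A one-shot deviation gives 22 now, then 4 for 2 periods, then back to 13.
Gain from deviating: (22−13) today; loss: (13−4) in each of the next 2 periods.
No-deviation condition: (13−4)(ρ+…+ρ^2) ≥ 22−13, i.e. ρ+…+ρ^2 ≥ 1.
At ρ = 4/9: ρ+…+ρ^2 = 0.6420 < 1.0000.
So cooperation is not sustainable.

No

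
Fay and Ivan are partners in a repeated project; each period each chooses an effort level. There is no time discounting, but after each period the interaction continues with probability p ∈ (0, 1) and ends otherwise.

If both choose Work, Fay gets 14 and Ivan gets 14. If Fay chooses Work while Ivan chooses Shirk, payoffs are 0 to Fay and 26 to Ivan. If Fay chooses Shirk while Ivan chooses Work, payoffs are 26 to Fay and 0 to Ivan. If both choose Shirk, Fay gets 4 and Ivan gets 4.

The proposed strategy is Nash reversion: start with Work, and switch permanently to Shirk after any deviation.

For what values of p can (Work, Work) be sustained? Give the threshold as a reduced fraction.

6/11

With no time discounting, the continuation probability p plays the role of the discount factor.
Grim-trigger IC: 14/(1−p) ≥ 26 + 4p/(1−p) ⇒ p ≥ (26−14)/(26−4) = 6/11.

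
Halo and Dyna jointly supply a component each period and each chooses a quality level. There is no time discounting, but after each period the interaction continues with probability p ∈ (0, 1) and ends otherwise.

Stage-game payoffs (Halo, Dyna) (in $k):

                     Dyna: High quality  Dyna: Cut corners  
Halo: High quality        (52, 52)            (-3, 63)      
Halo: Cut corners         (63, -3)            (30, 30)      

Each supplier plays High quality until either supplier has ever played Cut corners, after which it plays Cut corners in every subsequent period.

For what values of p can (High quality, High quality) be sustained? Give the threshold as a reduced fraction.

1/3

With no time discounting, the continuation probability p plays the role of the discount factor.
Grim-trigger IC: 52/(1−p) ≥ 63 + 30p/(1−p) ⇒ p ≥ (63−52)/(63−30) = 1/3.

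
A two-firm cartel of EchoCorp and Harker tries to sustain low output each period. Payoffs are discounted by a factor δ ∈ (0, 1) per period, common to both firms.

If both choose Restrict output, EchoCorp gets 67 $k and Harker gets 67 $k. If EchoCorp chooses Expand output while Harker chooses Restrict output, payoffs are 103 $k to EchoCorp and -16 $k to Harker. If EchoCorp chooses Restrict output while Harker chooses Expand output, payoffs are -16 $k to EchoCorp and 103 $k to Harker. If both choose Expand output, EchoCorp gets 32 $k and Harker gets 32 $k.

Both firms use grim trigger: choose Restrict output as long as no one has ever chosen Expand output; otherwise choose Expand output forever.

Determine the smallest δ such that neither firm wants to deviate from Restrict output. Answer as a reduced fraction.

Under grim trigger the critical discount factor is (T−C)/(T−P) with T = 103, C = 67, P = 32.
δ* = (103−67)/(103−32) = 36/71.

36/71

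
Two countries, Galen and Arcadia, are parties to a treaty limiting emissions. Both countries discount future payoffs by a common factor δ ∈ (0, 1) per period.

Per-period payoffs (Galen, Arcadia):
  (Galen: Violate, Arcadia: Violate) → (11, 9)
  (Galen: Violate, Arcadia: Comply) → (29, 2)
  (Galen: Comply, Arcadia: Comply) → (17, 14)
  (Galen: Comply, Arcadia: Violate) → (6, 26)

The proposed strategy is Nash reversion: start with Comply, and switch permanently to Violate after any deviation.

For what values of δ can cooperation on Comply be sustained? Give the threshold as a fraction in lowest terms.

Galen's threshold: (29−17)/(29−11) = 2/3.
Arcadia's threshold: (26−14)/(26−9) = 12/17.
2/3 < 12/17, so Arcadia binds and δ* = 12/17.

12/17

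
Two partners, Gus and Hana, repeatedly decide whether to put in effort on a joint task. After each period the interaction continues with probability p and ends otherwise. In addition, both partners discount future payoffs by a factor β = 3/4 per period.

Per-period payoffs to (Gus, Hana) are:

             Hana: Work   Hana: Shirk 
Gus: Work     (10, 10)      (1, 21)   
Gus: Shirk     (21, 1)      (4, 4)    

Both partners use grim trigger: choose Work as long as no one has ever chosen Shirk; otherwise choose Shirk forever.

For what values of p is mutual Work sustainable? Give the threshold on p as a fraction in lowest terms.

With continuation probability p and discount β, the effective per-period discount factor is βp.
Grim-trigger IC: βp ≥ (21−10)/(21−4) = 11/17.
So p ≥ (11/17)/(3/4) = 44/51.

44/51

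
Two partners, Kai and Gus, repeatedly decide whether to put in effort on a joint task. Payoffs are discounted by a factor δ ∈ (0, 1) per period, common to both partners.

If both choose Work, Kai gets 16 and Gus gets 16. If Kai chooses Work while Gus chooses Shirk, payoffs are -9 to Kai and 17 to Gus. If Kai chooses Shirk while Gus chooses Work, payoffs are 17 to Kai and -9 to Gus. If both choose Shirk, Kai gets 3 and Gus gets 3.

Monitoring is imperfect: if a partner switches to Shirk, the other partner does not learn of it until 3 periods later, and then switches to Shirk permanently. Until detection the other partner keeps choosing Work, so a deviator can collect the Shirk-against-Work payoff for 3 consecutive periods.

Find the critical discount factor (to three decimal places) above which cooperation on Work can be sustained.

The best deviation is to choose Shirk for all 3 undetected periods, earning 17 each, then 3 forever once detected.
Deviation value: 17(1−δ^3)/(1−δ) + 3δ^3/(1−δ); cooperation value: 16/(1−δ).
IC: 16 ≥ 17(1−δ^3) + 3δ^3 = 17 − 14δ^3.
So δ^3 ≥ 1/14, giving δ ≥ (1/14)^(1/3) ≈ 0.415.

0.415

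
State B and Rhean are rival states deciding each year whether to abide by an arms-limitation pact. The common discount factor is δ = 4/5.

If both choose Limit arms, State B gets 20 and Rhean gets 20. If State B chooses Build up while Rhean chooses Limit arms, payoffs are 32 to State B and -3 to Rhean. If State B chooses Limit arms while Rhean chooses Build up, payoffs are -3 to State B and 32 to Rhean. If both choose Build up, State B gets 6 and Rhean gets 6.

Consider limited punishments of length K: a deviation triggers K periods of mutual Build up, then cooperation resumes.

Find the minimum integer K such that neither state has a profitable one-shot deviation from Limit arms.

No profitable deviation requires (20−6)(δ+…+δ^K) ≥ 32−20, i.e. δ+…+δ^K ≥ 6/7 ≈ 0.8571.
With δ = 4/5, the partial sums are K=1: 0.8000, K=2: 1.4400.
K = 2 is the first length at which the sum reaches 0.8571.

2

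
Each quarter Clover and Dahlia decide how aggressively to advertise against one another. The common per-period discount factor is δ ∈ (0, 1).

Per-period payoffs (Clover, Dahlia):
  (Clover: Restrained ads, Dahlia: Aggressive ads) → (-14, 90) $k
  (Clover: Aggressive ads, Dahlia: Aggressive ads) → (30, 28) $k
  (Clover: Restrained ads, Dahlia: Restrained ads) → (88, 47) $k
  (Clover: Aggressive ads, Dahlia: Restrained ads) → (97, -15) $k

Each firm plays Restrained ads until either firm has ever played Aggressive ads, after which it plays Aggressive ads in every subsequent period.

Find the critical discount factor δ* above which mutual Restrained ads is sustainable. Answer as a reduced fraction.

43/62

Clover: cooperation gives 88 each period; deviation gives 97 once then 30 forever.
  88/(1−δ) ≥ 97 + 30δ/(1−δ) ⇒ δ ≥ 9/67.
Dahlia: cooperation gives 47 each period; deviation gives 90 once then 28 forever.
  δ ≥ 43/62.
Both must hold, so the binding constraint is Dahlia's: δ ≥ 43/62.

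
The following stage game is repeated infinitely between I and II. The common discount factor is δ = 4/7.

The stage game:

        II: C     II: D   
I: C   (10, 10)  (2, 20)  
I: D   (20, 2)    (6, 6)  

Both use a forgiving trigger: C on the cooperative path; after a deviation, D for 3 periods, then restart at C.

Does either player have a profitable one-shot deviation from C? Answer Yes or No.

IC: δ+…+δ^3 ≥ (20−10)/(10−6) = 5/2.
At δ = 4/7: partial sum = 1.0845 < 2.5000. Cooperation not sustainable.

Yes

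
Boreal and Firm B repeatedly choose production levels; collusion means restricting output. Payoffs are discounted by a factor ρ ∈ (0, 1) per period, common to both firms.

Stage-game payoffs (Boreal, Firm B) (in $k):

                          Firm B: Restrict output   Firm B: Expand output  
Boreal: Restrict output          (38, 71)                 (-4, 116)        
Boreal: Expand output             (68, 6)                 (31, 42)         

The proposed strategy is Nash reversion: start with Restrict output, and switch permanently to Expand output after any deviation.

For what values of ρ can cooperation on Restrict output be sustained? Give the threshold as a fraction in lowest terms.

For Boreal: deviation gain 68−38 = 30, per-period punishment loss 38−31 = 7. IC gives ρ ≥ 30/37.
For Firm B: gain 45, loss 29 per period, so ρ ≥ 45/74.
The tighter constraint is Boreal's, so cooperation needs ρ ≥ 30/37.

30/37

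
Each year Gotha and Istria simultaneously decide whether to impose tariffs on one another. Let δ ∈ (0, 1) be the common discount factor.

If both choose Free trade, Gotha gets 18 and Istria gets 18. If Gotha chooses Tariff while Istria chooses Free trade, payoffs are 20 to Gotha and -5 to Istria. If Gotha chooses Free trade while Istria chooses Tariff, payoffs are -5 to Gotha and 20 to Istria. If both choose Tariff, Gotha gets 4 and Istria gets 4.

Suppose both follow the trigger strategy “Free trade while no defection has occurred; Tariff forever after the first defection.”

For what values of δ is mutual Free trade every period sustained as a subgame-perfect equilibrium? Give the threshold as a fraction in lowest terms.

One-period gain from deviating is 20 − 18 = 2. The loss is 18 − 4 = 14 in every subsequent period, with present value 14·δ/(1−δ).
Deviation is unprofitable when 14·δ/(1−δ) ≥ 2, i.e. δ/(1−δ) ≥ 1/7.
Equivalently δ ≥ 2/(2+14) = 1/8.

1/8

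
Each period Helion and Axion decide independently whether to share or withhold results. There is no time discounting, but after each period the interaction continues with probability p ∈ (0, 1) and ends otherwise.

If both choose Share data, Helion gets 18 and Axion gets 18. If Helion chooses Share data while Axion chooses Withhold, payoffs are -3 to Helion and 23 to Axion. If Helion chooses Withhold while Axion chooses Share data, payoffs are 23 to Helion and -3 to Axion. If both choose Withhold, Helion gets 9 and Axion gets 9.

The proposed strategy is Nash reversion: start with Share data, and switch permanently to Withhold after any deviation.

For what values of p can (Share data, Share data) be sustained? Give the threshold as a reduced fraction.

5/14

Expected cooperation value is 18 + p·18 + p²·18 + … = 18/(1−p); deviation gives 23 + p·9/(1−p).
18 ≥ 23(1−p) + 9p ⇒ 14p ≥ 5 ⇒ p ≥ 5/14.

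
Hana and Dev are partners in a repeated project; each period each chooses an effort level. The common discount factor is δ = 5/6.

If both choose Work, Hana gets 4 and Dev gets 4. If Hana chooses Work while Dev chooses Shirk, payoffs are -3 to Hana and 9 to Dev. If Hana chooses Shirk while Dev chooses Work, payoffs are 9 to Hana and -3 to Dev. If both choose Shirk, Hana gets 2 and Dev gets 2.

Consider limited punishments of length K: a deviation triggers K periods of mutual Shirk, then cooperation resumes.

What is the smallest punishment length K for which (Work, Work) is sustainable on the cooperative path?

IC: δ(1−δ^K)/(1−δ) ≥ (9−4)/(4−2) = 5/2.
With δ = 5/6: need 1 − δ^K ≥ 5/2·(1−5/6)/(5/6), i.e. δ^K ≤ 0.5000.
Since (5/6)^3 = 0.5787 and (5/6)^4 = 0.4823, the smallest such K is 4.

4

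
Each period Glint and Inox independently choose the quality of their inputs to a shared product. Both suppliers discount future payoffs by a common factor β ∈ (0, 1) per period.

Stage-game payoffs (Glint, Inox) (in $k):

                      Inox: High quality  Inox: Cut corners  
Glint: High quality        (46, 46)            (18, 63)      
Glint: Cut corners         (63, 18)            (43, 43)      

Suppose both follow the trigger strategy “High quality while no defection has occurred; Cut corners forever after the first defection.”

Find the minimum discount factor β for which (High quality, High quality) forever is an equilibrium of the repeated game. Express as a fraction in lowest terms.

17/20

46/(1−β) ≥ 63 + 43β/(1−β)
46 ≥ 63 − 20β
β ≥ 17/20.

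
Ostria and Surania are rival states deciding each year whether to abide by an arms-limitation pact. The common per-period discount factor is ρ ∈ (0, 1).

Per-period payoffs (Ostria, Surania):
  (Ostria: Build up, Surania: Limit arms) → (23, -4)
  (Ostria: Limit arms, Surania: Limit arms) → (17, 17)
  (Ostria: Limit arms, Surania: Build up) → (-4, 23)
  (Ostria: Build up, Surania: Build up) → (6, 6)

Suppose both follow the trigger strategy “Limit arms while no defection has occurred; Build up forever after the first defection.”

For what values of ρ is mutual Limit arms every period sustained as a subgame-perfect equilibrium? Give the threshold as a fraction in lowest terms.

17/(1−ρ) ≥ 23 + 6ρ/(1−ρ)
17 ≥ 23 − 17ρ
ρ ≥ 6/17.

6/17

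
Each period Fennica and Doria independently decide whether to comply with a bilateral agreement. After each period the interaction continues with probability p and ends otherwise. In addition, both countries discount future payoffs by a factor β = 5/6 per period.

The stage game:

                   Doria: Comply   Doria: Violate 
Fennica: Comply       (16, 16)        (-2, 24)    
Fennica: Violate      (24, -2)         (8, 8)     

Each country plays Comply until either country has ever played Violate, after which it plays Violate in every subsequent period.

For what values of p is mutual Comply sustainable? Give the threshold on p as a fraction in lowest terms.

Expected continuation weight on next period's payoff is β·p = 5/6·p, which plays the role of the discount factor.
Cooperation requires 5/6·p ≥ (24−16)/(24−8) = 1/2, hence p ≥ 3/5.

3/5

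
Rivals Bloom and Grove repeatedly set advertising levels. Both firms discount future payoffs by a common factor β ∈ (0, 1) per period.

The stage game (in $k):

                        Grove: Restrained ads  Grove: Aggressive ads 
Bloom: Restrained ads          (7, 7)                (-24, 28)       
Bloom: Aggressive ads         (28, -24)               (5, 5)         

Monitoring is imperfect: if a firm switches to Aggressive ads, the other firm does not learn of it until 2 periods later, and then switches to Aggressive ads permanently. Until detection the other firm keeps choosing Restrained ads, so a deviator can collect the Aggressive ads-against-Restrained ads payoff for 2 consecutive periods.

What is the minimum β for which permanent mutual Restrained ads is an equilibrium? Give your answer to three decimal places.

0.956

The best deviation is to choose Aggressive ads for all 2 undetected periods, earning 28 each, then 5 forever once detected.
Deviation value: 28(1−β^2)/(1−β) + 5β^2/(1−β); cooperation value: 7/(1−β).
IC: 7 ≥ 28(1−β^2) + 5β^2 = 28 − 23β^2.
So β^2 ≥ 21/23, giving β ≥ (21/23)^(1/2) ≈ 0.956.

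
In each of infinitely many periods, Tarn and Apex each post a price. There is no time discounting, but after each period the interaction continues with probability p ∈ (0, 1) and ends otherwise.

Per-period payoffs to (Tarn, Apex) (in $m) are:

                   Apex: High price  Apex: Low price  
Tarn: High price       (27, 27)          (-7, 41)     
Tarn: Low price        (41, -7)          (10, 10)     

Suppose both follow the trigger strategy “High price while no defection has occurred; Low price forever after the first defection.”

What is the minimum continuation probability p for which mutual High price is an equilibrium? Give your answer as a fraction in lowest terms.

Expected cooperation value is 27 + p·27 + p²·27 + … = 27/(1−p); deviation gives 41 + p·10/(1−p).
27 ≥ 41(1−p) + 10p ⇒ 31p ≥ 14 ⇒ p ≥ 14/31.

14/31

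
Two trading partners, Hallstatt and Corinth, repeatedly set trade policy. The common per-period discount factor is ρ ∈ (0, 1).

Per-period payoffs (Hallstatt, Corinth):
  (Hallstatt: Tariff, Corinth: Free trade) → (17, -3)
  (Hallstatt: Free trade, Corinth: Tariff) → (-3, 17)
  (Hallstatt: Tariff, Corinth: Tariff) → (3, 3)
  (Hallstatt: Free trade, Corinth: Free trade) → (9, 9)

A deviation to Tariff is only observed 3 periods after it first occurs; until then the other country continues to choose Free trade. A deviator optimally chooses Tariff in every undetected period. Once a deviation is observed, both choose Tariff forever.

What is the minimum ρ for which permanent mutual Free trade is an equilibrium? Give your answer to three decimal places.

The best deviation is to choose Tariff for all 3 undetected periods, earning 17 each, then 3 forever once detected.
Deviation value: 17(1−ρ^3)/(1−ρ) + 3ρ^3/(1−ρ); cooperation value: 9/(1−ρ).
IC: 9 ≥ 17(1−ρ^3) + 3ρ^3 = 17 − 14ρ^3.
So ρ^3 ≥ 8/14 = 4/7, giving ρ ≥ (4/7)^(1/3) ≈ 0.830.

0.830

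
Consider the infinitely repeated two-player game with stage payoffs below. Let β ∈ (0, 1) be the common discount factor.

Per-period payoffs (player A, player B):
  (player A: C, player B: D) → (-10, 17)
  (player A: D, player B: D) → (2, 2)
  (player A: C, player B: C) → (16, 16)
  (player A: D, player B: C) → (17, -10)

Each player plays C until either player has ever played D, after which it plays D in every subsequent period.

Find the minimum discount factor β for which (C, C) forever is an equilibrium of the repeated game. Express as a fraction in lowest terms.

Cooperation forever yields 16 each period: 16/(1−β).
Deviating yields 17 once, then 2 forever: 17 + 2β/(1−β).
No profitable deviation requires 16/(1−β) ≥ 17 + 2β/(1−β).
Multiplying by (1−β): 16 ≥ 17(1−β) + 2β = 17 − 15β.
So 15β ≥ 1, i.e. β ≥ 1/15.

1/15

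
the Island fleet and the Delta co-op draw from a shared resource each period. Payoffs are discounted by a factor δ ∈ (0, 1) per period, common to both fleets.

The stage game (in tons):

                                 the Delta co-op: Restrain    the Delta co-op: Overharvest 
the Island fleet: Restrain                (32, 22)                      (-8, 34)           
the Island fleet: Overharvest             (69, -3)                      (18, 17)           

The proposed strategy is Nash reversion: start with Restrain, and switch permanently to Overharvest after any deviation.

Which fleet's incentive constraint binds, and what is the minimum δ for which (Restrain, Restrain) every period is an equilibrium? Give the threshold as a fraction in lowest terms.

the Island fleet; δ ≥ 37/51

the Island fleet: cooperation gives 32 each period; deviation gives 69 once then 18 forever.
  32/(1−δ) ≥ 69 + 18δ/(1−δ) ⇒ δ ≥ 37/51.
the Delta co-op: cooperation gives 22 each period; deviation gives 34 once then 17 forever.
  δ ≥ 12/17.
Both must hold, so the binding constraint is the Island fleet's: δ ≥ 37/51.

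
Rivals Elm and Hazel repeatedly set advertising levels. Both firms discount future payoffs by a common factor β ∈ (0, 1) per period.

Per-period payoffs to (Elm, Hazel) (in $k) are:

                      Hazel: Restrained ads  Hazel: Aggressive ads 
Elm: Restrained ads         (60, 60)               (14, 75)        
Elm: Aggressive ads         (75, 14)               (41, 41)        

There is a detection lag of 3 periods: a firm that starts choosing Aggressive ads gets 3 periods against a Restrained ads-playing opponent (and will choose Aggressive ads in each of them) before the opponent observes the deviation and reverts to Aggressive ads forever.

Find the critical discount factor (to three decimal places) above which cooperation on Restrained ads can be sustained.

The best deviation is to choose Aggressive ads for all 3 undetected periods, earning 75 each, then 41 forever once detected.
Deviation value: 75(1−β^3)/(1−β) + 41β^3/(1−β); cooperation value: 60/(1−β).
IC: 60 ≥ 75(1−β^3) + 41β^3 = 75 − 34β^3.
So β^3 ≥ 15/34, giving β ≥ (15/34)^(1/3) ≈ 0.761.

0.761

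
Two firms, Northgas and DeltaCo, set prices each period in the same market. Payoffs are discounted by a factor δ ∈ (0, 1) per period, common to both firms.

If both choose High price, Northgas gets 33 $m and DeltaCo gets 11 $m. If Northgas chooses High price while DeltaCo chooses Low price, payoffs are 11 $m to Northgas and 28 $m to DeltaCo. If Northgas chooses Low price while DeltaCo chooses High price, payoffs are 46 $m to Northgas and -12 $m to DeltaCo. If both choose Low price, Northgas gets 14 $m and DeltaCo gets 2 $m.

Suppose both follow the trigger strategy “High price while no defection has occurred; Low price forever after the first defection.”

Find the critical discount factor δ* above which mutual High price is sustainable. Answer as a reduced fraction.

17/26

Northgas: cooperation gives 33 each period; deviation gives 46 once then 14 forever.
  33/(1−δ) ≥ 46 + 14δ/(1−δ) ⇒ δ ≥ 13/32.
DeltaCo: cooperation gives 11 each period; deviation gives 28 once then 2 forever.
  δ ≥ 17/26.
Both must hold, so the binding constraint is DeltaCo's: δ ≥ 17/26.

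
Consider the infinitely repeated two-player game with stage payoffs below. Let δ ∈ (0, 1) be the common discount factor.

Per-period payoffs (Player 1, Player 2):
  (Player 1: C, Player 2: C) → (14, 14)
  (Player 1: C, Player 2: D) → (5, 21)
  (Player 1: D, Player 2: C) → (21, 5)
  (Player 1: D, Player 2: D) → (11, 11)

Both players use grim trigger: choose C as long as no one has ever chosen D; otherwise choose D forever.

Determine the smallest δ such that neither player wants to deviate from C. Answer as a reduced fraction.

7/10

14/(1−δ) ≥ 21 + 11δ/(1−δ)
14 ≥ 21 − 10δ
δ ≥ 7/10.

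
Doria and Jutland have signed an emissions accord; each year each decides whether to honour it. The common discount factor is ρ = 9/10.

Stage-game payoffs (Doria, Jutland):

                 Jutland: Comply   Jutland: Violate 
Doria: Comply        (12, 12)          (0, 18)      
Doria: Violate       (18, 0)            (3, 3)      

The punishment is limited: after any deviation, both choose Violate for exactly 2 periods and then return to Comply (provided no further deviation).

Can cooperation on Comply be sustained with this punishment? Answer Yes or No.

Comparing payoff streams over the 3 periods until play realigns: cooperate → 12(1+ρ+…+ρ^2); deviate → 18 + 3(ρ+…+ρ^2).
Cooperation is sustained iff (12−3)(ρ+…+ρ^2) ≥ 18−12.
ρ+…+ρ^2 = 9/10·(1−(9/10)^2)/(1−9/10) = 1.7100, and (18−12)/(12−3) = 0.6667.
1.7100 ≥ 0.6667, so cooperation is sustainable.

Yes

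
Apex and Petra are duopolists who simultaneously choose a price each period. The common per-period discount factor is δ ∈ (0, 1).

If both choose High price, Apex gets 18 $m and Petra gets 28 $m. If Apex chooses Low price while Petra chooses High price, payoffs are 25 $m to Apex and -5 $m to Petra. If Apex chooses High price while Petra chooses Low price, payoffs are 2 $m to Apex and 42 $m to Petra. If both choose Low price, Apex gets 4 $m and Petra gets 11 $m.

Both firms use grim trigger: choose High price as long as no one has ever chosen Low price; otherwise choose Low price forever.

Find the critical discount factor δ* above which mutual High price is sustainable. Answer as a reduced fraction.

14/31

Apex: cooperation gives 18 each period; deviation gives 25 once then 4 forever.
  18/(1−δ) ≥ 25 + 4δ/(1−δ) ⇒ δ ≥ 7/21 = 1/3.
Petra: cooperation gives 28 each period; deviation gives 42 once then 11 forever.
  δ ≥ 14/31.
Both must hold, so the binding constraint is Petra's: δ ≥ 14/31.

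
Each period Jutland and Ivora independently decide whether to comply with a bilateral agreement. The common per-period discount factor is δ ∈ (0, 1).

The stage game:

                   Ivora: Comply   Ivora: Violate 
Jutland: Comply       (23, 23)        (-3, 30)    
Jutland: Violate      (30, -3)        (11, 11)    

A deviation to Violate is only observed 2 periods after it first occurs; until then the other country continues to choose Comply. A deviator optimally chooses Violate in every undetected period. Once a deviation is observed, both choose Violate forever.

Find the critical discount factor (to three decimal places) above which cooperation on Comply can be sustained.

0.607

The best deviation is to choose Violate for all 2 undetected periods, earning 30 each, then 11 forever once detected.
Deviation value: 30(1−δ^2)/(1−δ) + 11δ^2/(1−δ); cooperation value: 23/(1−δ).
IC: 23 ≥ 30(1−δ^2) + 11δ^2 = 30 − 19δ^2.
So δ^2 ≥ 7/19, giving δ ≥ (7/19)^(1/2) ≈ 0.607.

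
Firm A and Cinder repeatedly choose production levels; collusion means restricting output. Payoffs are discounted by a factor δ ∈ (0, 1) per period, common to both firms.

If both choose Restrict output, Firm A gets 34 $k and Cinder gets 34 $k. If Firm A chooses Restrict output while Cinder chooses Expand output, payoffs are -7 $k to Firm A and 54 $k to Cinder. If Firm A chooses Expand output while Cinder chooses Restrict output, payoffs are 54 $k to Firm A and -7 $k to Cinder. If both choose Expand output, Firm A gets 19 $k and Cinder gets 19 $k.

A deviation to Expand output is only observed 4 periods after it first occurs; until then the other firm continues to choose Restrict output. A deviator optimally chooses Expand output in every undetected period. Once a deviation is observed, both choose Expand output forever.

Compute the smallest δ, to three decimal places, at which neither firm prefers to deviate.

0.869

The best deviation is to choose Expand output for all 4 undetected periods, earning 54 each, then 19 forever once detected.
Deviation value: 54(1−δ^4)/(1−δ) + 19δ^4/(1−δ); cooperation value: 34/(1−δ).
IC: 34 ≥ 54(1−δ^4) + 19δ^4 = 54 − 35δ^4.
So δ^4 ≥ 20/35 = 4/7, giving δ ≥ (4/7)^(1/4) ≈ 0.869.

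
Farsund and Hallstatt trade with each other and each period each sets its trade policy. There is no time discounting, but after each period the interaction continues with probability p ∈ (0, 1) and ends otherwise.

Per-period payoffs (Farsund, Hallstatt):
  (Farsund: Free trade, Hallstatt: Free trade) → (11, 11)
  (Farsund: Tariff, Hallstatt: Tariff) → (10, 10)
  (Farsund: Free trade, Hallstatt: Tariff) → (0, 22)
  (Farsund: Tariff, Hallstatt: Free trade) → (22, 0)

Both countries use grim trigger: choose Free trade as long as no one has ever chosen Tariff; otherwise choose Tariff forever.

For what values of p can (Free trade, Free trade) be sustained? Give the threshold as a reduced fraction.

11/12

With no time discounting, the continuation probability p plays the role of the discount factor.
Grim-trigger IC: 11/(1−p) ≥ 22 + 10p/(1−p) ⇒ p ≥ (22−11)/(22−10) = 11/12.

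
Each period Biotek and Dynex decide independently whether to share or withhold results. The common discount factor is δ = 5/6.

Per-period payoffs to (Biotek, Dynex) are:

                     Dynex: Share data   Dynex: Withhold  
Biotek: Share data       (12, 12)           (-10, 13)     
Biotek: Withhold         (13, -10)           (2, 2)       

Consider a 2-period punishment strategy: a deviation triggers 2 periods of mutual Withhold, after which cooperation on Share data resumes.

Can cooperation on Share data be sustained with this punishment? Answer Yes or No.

Yes

A one-shot deviation gives 13 now, then 2 for 2 periods, then back to 12.
Gain from deviating: (13−12) today; loss: (12−2) in each of the next 2 periods.
No-deviation condition: (12−2)(δ+…+δ^2) ≥ 13−12, i.e. δ+…+δ^2 ≥ 1/10.
At δ = 5/6: δ+…+δ^2 = 1.5278 ≥ 0.1000.
So cooperation is sustainable.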